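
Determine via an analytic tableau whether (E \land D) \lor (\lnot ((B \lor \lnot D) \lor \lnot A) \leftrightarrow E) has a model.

Satisfiable

Initial set: {((E \land D) \lor (\lnot ((B \lor \lnot D) \lor \lnot A) \leftrightarrow E))}.
((E \land D) \lor (\lnot ((B \lor \lnot D) \lor \lnot A) \leftrightarrow E)): β-rule — branch into (E \land D)  //  (\lnot ((B \lor \lnot D) \lor \lnot A) \leftrightarrow E).
  branch 1 (add (E \land D)):
    (E \land D): α-rule — add E, D.
    ○ open, literals {D=1, E=1}.
  branch 2 (add (\lnot ((B \lor \lnot D) \lor \lnot A) \leftrightarrow E)):
    (\lnot ((B \lor \lnot D) \lor \lnot A) \leftrightarrow E): β-rule — branch into \lnot ((B \lor \lnot D) \lor \lnot A), E  //  \lnot \lnot ((B \lor \lnot D) \lor \lnot A), \lnot E.
      branch 2.1 (add \lnot ((B \lor \lnot D) \lor \lnot A), E):
        \lnot ((B \lor \lnot D) \lor \lnot A): α-rule — add \lnot (B \lor \lnot D), \lnot \lnot A.
        \lnot (B \lor \lnot D): α-rule — add \lnot B, \lnot \lnot D.
        ○ open, literals {A=1, B=0, D=1, E=1}.
      branch 2.2 (add \lnot \lnot ((B \lor \lnot D) \lor \lnot A), \lnot E):
        \lnot \lnot ((B \lor \lnot D) \lor \lnot A): β-rule — branch into (B \lor \lnot D)  //  \lnot A.
          branch 2.2.1 (add (B \lor \lnot D)):
            (B \lor \lnot D): β-rule — branch into B  //  \lnot D.
              branch 2.2.1.1 (add B):
                ○ open, literals {B=1, E=0}.
              branch 2.2.1.2 (add \lnot D):
                ○ open, literals {D=0, E=0}.
          branch 2.2.2 (add \lnot A):
            ○ open, literals {A=0, E=0}.
0 branches closed, 5 open.
An open branch gives a satisfying assignment: D=1, E=1.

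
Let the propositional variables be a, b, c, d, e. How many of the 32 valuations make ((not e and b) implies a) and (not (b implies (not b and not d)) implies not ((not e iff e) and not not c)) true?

Initial set: {(((not e and b) implies a) and (not (b implies (not b and not d)) implies not ((not e iff e) and not not c)))}.
(((not e and b) implies a) and (not (b implies (not b and not d)) implies not ((not e iff e) and not not c))): α-rule — add ((not e and b) implies a), (not (b implies (not b and not d)) implies not ((not e iff e) and not not c)).
((not e and b) implies a): β-rule — branch into not (not e and b)  //  a.
  branch 1 (add not (not e and b)):
    (not (b implies (not b and not d)) implies not ((not e iff e) and not not c)): β-rule — branch into not not (b implies (not b and not d))  //  not ((not e iff e) and not not c).
      branch 1.1 (add not not (b implies (not b and not d))):
        not (not e and b): β-rule — branch into not not e  //  not b.
          branch 1.1.1 (add not not e):
            not not (b implies (not b and not d)): β-rule — branch into not b  //  (not b and not d).
              branch 1.1.1.1 (add not b):
                ○ open, literals {b=0, e=1}.
              branch 1.1.1.2 (add (not b and not d)):
                (not b and not d): α-rule — add not b, not d.
                ○ open, literals {b=0, d=0, e=1}.
          branch 1.1.2 (add not b):
            not not (b implies (not b and not d)): β-rule — branch into not b  //  (not b and not d).
              branch 1.1.2.1 (add not b):
                ○ open, literals {b=0}.
              branch 1.1.2.2 (add (not b and not d)):
                (not b and not d): α-rule — add not b, not d.
                ○ open, literals {b=0, d=0}.
      branch 1.2 (add not ((not e iff e) and not not c)):
        not (not e and b): β-rule — branch into not not e  //  not b.
          branch 1.2.1 (add not not e):
            not ((not e iff e) and not not c): β-rule — branch into not (not e iff e)  //  not not not c.
              branch 1.2.1.1 (add not (not e iff e)):
                not (not e iff e): β-rule — branch into not e, not e  //  not not e, e.
                  branch 1.2.1.1.1 (add not e, not e):
                    × closes — contains both e and not e.
                  branch 1.2.1.1.2 (add not not e, e):
                    ○ open, literals {e=1}.
              branch 1.2.1.2 (add not not not c):
                not not not c: drop double negation, giving not c.
                ○ open, literals {c=0, e=1}.
          branch 1.2.2 (add not b):
            not ((not e iff e) and not not c): β-rule — branch into not (not e iff e)  //  not not not c.
              branch 1.2.2.1 (add not (not e iff e)):
                not (not e iff e): β-rule — branch into not e, not e  //  not not e, e.
                  branch 1.2.2.1.1 (add not e, not e):
                    ○ open, literals {b=0, e=0}.
                  branch 1.2.2.1.2 (add not not e, e):
                    ○ open, literals {b=0, e=1}.
              branch 1.2.2.2 (add not not not c):
                not not not c: drop double negation, giving not c.
                ○ open, literals {b=0, c=0}.
  branch 2 (add a):
    (not (b implies (not b and not d)) implies not ((not e iff e) and not not c)): β-rule — branch into not not (b implies (not b and not d))  //  not ((not e iff e) and not not c).
      branch 2.1 (add not not (b implies (not b and not d))):
        not not (b implies (not b and not d)): β-rule — branch into not b  //  (not b and not d).
          branch 2.1.1 (add not b):
            ○ open, literals {a=1, b=0}.
          branch 2.1.2 (add (not b and not d)):
            (not b and not d): α-rule — add not b, not d.
            ○ open, literals {a=1, b=0, d=0}.
      branch 2.2 (add not ((not e iff e) and not not c)):
        not ((not e iff e) and not not c): β-rule — branch into not (not e iff e)  //  not not not c.
          branch 2.2.1 (add not (not e iff e)):
            not (not e iff e): β-rule — branch into not e, not e  //  not not e, e.
              branch 2.2.1.1 (add not e, not e):
                ○ open, literals {a=1, e=0}.
              branch 2.2.1.2 (add not not e, e):
                ○ open, literals {a=1, e=1}.
          branch 2.2.2 (add not not not c):
            not not not c: drop double negation, giving not c.
            ○ open, literals {a=1, c=0}.
1 branch closed, 14 open.
Each open branch fixes some atoms; the unmentioned ones are free. Counting distinct full assignments: branch {b=0, e=1} (a, c, d) contributes 8 new; branch {b=0, d=0, e=1} (a, c) contributes 0 new; branch {b=0} (a, c, d, e) contributes 8 new; branch {b=0, d=0} (a, c, e) contributes 0 new; branch {e=1} (a, b, c, d) contributes 8 new; branch {c=0, e=1} (a, b, d) contributes 0 new; branch {b=0, e=0} (a, c, d) contributes 0 new; branch {b=0, e=1} (a, c, d) contributes 0 new; branch {b=0, c=0} (a, d, e) contributes 0 new; branch {a=1, b=0} (c, d, e) contributes 0 new; branch {a=1, b=0, d=0} (c, e) contributes 0 new; branch {a=1, e=0} (b, c, d) contributes 4 new; branch {a=1, e=1} (b, c, d) contributes 0 new; branch {a=1, c=0} (b, d, e) contributes 0 new. Total: 28.

28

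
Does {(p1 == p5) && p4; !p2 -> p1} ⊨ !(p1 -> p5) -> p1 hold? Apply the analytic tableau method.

Yes

Initial set: {((p1 == p5) && p4); (!p2 -> p1); !(!(p1 -> p5) -> p1)}.
((p1 == p5) && p4): α-rule — add (p1 == p5), p4.
!(!(p1 -> p5) -> p1): α-rule — add !(p1 -> p5), !p1.
!(p1 -> p5): α-rule — add p1, !p5.
× closes — contains both p1 and !p1.
All 1 branch closes.
Every branch closed, so the premises entail the conclusion.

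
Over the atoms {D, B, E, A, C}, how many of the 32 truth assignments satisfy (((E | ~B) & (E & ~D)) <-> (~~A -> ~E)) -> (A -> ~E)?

28

Initial set: {T ((((E | ~B) & (E & ~D)) <-> (~~A -> ~E)) -> (A -> ~E))}.
T ((((E | ~B) & (E & ~D)) <-> (~~A -> ~E)) -> (A -> ~E)): β-rule — branch into F (((E | ~B) & (E & ~D)) <-> (~~A -> ~E))  //  T (A -> ~E).
  branch 1 (add F (((E | ~B) & (E & ~D)) <-> (~~A -> ~E))):
    F (((E | ~B) & (E & ~D)) <-> (~~A -> ~E)): β-rule — branch into T ((E | ~B) & (E & ~D)), F (~~A -> ~E)  //  F ((E | ~B) & (E & ~D)), T (~~A -> ~E).
      branch 1.1 (add T ((E | ~B) & (E & ~D)), F (~~A -> ~E)):
        T ((E | ~B) & (E & ~D)): α-rule — add T (E | ~B), T (E & ~D).
        F (~~A -> ~E): α-rule — add T ~~A, F ~E.
        T (E & ~D): α-rule — add T E, T ~D.
        T ~~A: drop double negation, giving T A.
        T (E | ~B): β-rule — branch into T E  //  T ~B.
          branch 1.1.1 (add T E):
            ○ open, literals {A=T, D=F, E=T}.
          branch 1.1.2 (add T ~B):
            ○ open, literals {A=T, B=F, D=F, E=T}.
      branch 1.2 (add F ((E | ~B) & (E & ~D)), T (~~A -> ~E)):
        F ((E | ~B) & (E & ~D)): β-rule — branch into F (E | ~B)  //  F (E & ~D).
          branch 1.2.1 (add F (E | ~B)):
            F (E | ~B): α-rule — add F E, F ~B.
            T (~~A -> ~E): β-rule — branch into F ~~A  //  T ~E.
              branch 1.2.1.1 (add F ~~A):
                F ~~A: drop double negation, giving F A.
                ○ open, literals {A=F, B=T, E=F}.
              branch 1.2.1.2 (add T ~E):
                ○ open, literals {B=T, E=F}.
          branch 1.2.2 (add F (E & ~D)):
            T (~~A -> ~E): β-rule — branch into F ~~A  //  T ~E.
              branch 1.2.2.1 (add F ~~A):
                F ~~A: drop double negation, giving F A.
                F (E & ~D): β-rule — branch into F E  //  F ~D.
                  branch 1.2.2.1.1 (add F E):
                    ○ open, literals {A=F, E=F}.
                  branch 1.2.2.1.2 (add F ~D):
                    ○ open, literals {A=F, D=T}.
              branch 1.2.2.2 (add T ~E):
                F (E & ~D): β-rule — branch into F E  //  F ~D.
                  branch 1.2.2.2.1 (add F E):
                    ○ open, literals {E=F}.
                  branch 1.2.2.2.2 (add F ~D):
                    ○ open, literals {D=T, E=F}.
  branch 2 (add T (A -> ~E)):
    T (A -> ~E): β-rule — branch into F A  //  T ~E.
      branch 2.1 (add F A):
        ○ open, literals {A=F}.
      branch 2.2 (add T ~E):
        ○ open, literals {E=F}.
0 branches closed, 10 open.
Each open branch fixes some atoms; the unmentioned ones are free. Counting distinct full assignments: branch {A=T, D=F, E=T} (B, C) contributes 4 new; branch {A=T, B=F, D=F, E=T} (C) contributes 0 new; branch {A=F, B=T, E=F} (D, C) contributes 4 new; branch {B=T, E=F} (D, A, C) contributes 4 new; branch {A=F, E=F} (D, B, C) contributes 4 new; branch {A=F, D=T} (B, E, C) contributes 4 new; branch {E=F} (D, B, A, C) contributes 4 new; branch {D=T, E=F} (B, A, C) contributes 0 new; branch {A=F} (D, B, E, C) contributes 4 new; branch {E=F} (D, B, A, C) contributes 0 new. Total: 28.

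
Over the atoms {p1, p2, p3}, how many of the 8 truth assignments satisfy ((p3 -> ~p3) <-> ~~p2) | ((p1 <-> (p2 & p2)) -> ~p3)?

7

Initial set: {(((p3 -> ~p3) <-> ~~p2) | ((p1 <-> (p2 & p2)) -> ~p3))}.
(((p3 -> ~p3) <-> ~~p2) | ((p1 <-> (p2 & p2)) -> ~p3)): β-rule — branch into ((p3 -> ~p3) <-> ~~p2)  //  ((p1 <-> (p2 & p2)) -> ~p3).
  branch 1 (add ((p3 -> ~p3) <-> ~~p2)):
    ((p3 -> ~p3) <-> ~~p2): β-rule — branch into (p3 -> ~p3), ~~p2  //  ~(p3 -> ~p3), ~~~p2.
      branch 1.1 (add (p3 -> ~p3), ~~p2):
        ~~p2: drop double negation, giving p2.
        (p3 -> ~p3): β-rule — branch into ~p3  //  ~p3.
          branch 1.1.1 (add ~p3):
            ○ open, literals {p2=true, p3=false}.
          branch 1.1.2 (add ~p3):
            ○ open, literals {p2=true, p3=false}.
      branch 1.2 (add ~(p3 -> ~p3), ~~~p2):
        ~(p3 -> ~p3): α-rule — add p3, ~~p3.
        ~~~p2: drop double negation, giving ~p2.
        ○ open, literals {p2=false, p3=true}.
  branch 2 (add ((p1 <-> (p2 & p2)) -> ~p3)):
    ((p1 <-> (p2 & p2)) -> ~p3): β-rule — branch into ~(p1 <-> (p2 & p2))  //  ~p3.
      branch 2.1 (add ~(p1 <-> (p2 & p2))):
        ~(p1 <-> (p2 & p2)): β-rule — branch into p1, ~(p2 & p2)  //  ~p1, (p2 & p2).
          branch 2.1.1 (add p1, ~(p2 & p2)):
            ~(p2 & p2): β-rule — branch into ~p2  //  ~p2.
              branch 2.1.1.1 (add ~p2):
                ○ open, literals {p1=true, p2=false}.
              branch 2.1.1.2 (add ~p2):
                ○ open, literals {p1=true, p2=false}.
          branch 2.1.2 (add ~p1, (p2 & p2)):
            (p2 & p2): α-rule — add p2, p2.
            ○ open, literals {p1=false, p2=true}.
      branch 2.2 (add ~p3):
        ○ open, literals {p3=false}.
0 branches closed, 7 open.
Each open branch fixes some atoms; the unmentioned ones are free. Counting distinct full assignments: branch {p2=true, p3=false} (p1) contributes 2 new; branch {p2=true, p3=false} (p1) contributes 0 new; branch {p2=false, p3=true} (p1) contributes 2 new; branch {p1=true, p2=false} (p3) contributes 1 new; branch {p1=true, p2=false} (p3) contributes 0 new; branch {p1=false, p2=true} (p3) contributes 1 new; branch {p3=false} (p1, p2) contributes 1 new. Total: 7.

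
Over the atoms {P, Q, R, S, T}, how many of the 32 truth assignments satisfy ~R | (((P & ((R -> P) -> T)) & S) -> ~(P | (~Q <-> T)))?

30

Initial set: {T (~R | (((P & ((R -> P) -> T)) & S) -> ~(P | (~Q <-> T))))}.
T (~R | (((P & ((R -> P) -> T)) & S) -> ~(P | (~Q <-> T)))): β-rule — branch into T ~R  //  T (((P & ((R -> P) -> T)) & S) -> ~(P | (~Q <-> T))).
  branch 1 (add T ~R):
    ○ open, literals {R=0}.
  branch 2 (add T (((P & ((R -> P) -> T)) & S) -> ~(P | (~Q <-> T)))):
    T (((P & ((R -> P) -> T)) & S) -> ~(P | (~Q <-> T))): β-rule — branch into F ((P & ((R -> P) -> T)) & S)  //  T ~(P | (~Q <-> T)).
      branch 2.1 (add F ((P & ((R -> P) -> T)) & S)):
        F ((P & ((R -> P) -> T)) & S): β-rule — branch into F (P & ((R -> P) -> T))  //  F S.
          branch 2.1.1 (add F (P & ((R -> P) -> T))):
            F (P & ((R -> P) -> T)): β-rule — branch into F P  //  F ((R -> P) -> T).
              branch 2.1.1.1 (add F P):
                ○ open, literals {P=0}.
              branch 2.1.1.2 (add F ((R -> P) -> T)):
                F ((R -> P) -> T): α-rule — add T (R -> P), F T.
                T (R -> P): β-rule — branch into F R  //  T P.
                  branch 2.1.1.2.1 (add F R):
                    ○ open, literals {R=0, T=0}.
                  branch 2.1.1.2.2 (add T P):
                    ○ open, literals {P=1, T=0}.
          branch 2.1.2 (add F S):
            ○ open, literals {S=0}.
      branch 2.2 (add T ~(P | (~Q <-> T))):
        T ~(P | (~Q <-> T)): α-rule — add F P, F (~Q <-> T).
        F (~Q <-> T): β-rule — branch into T ~Q, F T  //  F ~Q, T T.
          branch 2.2.1 (add T ~Q, F T):
            ○ open, literals {P=0, Q=0, T=0}.
          branch 2.2.2 (add F ~Q, T T):
            ○ open, literals {P=0, Q=1, T=1}.
0 branches closed, 7 open.
Each open branch fixes some atoms; the unmentioned ones are free. Counting distinct full assignments: branch {R=0} (P, Q, S, T) contributes 16 new; branch {P=0} (Q, R, S, T) contributes 8 new; branch {R=0, T=0} (P, Q, S) contributes 0 new; branch {P=1, T=0} (Q, R, S) contributes 4 new; branch {S=0} (P, Q, R, T) contributes 2 new; branch {P=0, Q=0, T=0} (R, S) contributes 0 new; branch {P=0, Q=1, T=1} (R, S) contributes 0 new. Total: 30.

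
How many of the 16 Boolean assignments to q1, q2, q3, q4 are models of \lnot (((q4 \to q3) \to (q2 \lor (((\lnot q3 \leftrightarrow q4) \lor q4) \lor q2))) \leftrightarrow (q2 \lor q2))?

6

Initial set: {T \lnot (((q4 \to q3) \to (q2 \lor (((\lnot q3 \leftrightarrow q4) \lor q4) \lor q2))) \leftrightarrow (q2 \lor q2))}.
T \lnot (((q4 \to q3) \to (q2 \lor (((\lnot q3 \leftrightarrow q4) \lor q4) \lor q2))) \leftrightarrow (q2 \lor q2)): β-rule — branch into T ((q4 \to q3) \to (q2 \lor (((\lnot q3 \leftrightarrow q4) \lor q4) \lor q2))), F (q2 \lor q2)  //  F ((q4 \to q3) \to (q2 \lor (((\lnot q3 \leftrightarrow q4) \lor q4) \lor q2))), T (q2 \lor q2).
  branch 1 (add T ((q4 \to q3) \to (q2 \lor (((\lnot q3 \leftrightarrow q4) \lor q4) \lor q2))), F (q2 \lor q2)):
    F (q2 \lor q2): α-rule — add F q2, F q2.
    T ((q4 \to q3) \to (q2 \lor (((\lnot q3 \leftrightarrow q4) \lor q4) \lor q2))): β-rule — branch into F (q4 \to q3)  //  T (q2 \lor (((\lnot q3 \leftrightarrow q4) \lor q4) \lor q2)).
      branch 1.1 (add F (q4 \to q3)):
        F (q4 \to q3): α-rule — add T q4, F q3.
        ○ open, literals {q2=0, q3=0, q4=1}.
      branch 1.2 (add T (q2 \lor (((\lnot q3 \leftrightarrow q4) \lor q4) \lor q2))):
        T (q2 \lor (((\lnot q3 \leftrightarrow q4) \lor q4) \lor q2)): β-rule — branch into T q2  //  T (((\lnot q3 \leftrightarrow q4) \lor q4) \lor q2).
          branch 1.2.1 (add T q2):
            × closes — contains both q2 and \lnot q2.
          branch 1.2.2 (add T (((\lnot q3 \leftrightarrow q4) \lor q4) \lor q2)):
            T (((\lnot q3 \leftrightarrow q4) \lor q4) \lor q2): β-rule — branch into T ((\lnot q3 \leftrightarrow q4) \lor q4)  //  T q2.
              branch 1.2.2.1 (add T ((\lnot q3 \leftrightarrow q4) \lor q4)):
                T ((\lnot q3 \leftrightarrow q4) \lor q4): β-rule — branch into T (\lnot q3 \leftrightarrow q4)  //  T q4.
                  branch 1.2.2.1.1 (add T (\lnot q3 \leftrightarrow q4)):
                    T (\lnot q3 \leftrightarrow q4): β-rule — branch into T \lnot q3, T q4  //  F \lnot q3, F q4.
                      branch 1.2.2.1.1.1 (add T \lnot q3, T q4):
                        ○ open, literals {q2=0, q3=0, q4=1}.
                      branch 1.2.2.1.1.2 (add F \lnot q3, F q4):
                        ○ open, literals {q2=0, q3=1, q4=0}.
                  branch 1.2.2.1.2 (add T q4):
                    ○ open, literals {q2=0, q4=1}.
              branch 1.2.2.2 (add T q2):
                × closes — contains both q2 and \lnot q2.
  branch 2 (add F ((q4 \to q3) \to (q2 \lor (((\lnot q3 \leftrightarrow q4) \lor q4) \lor q2))), T (q2 \lor q2)):
    F ((q4 \to q3) \to (q2 \lor (((\lnot q3 \leftrightarrow q4) \lor q4) \lor q2))): α-rule — add T (q4 \to q3), F (q2 \lor (((\lnot q3 \leftrightarrow q4) \lor q4) \lor q2)).
    F (q2 \lor (((\lnot q3 \leftrightarrow q4) \lor q4) \lor q2)): α-rule — add F q2, F (((\lnot q3 \leftrightarrow q4) \lor q4) \lor q2).
    F (((\lnot q3 \leftrightarrow q4) \lor q4) \lor q2): α-rule — add F ((\lnot q3 \leftrightarrow q4) \lor q4), F q2.
    F ((\lnot q3 \leftrightarrow q4) \lor q4): α-rule — add F (\lnot q3 \leftrightarrow q4), F q4.
    T (q2 \lor q2): β-rule — branch into T q2  //  T q2.
      branch 2.1 (add T q2):
        × closes — contains both q2 and \lnot q2.
      branch 2.2 (add T q2):
        × closes — contains both q2 and \lnot q2.
4 branches closed, 4 open.
Each open branch fixes some atoms; the unmentioned ones are free. Counting distinct full assignments: branch {q2=0, q3=0, q4=1} (q1) contributes 2 new; branch {q2=0, q3=0, q4=1} (q1) contributes 0 new; branch {q2=0, q3=1, q4=0} (q1) contributes 2 new; branch {q2=0, q4=1} (q1, q3) contributes 2 new. Total: 6.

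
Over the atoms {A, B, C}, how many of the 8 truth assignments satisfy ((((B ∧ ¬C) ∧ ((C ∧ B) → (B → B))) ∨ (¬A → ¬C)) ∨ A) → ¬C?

Initial set: {(((((B ∧ ¬C) ∧ ((C ∧ B) → (B → B))) ∨ (¬A → ¬C)) ∨ A) → ¬C)}.
(((((B ∧ ¬C) ∧ ((C ∧ B) → (B → B))) ∨ (¬A → ¬C)) ∨ A) → ¬C): β-rule — branch into ¬((((B ∧ ¬C) ∧ ((C ∧ B) → (B → B))) ∨ (¬A → ¬C)) ∨ A)  //  ¬C.
  branch 1 (add ¬((((B ∧ ¬C) ∧ ((C ∧ B) → (B → B))) ∨ (¬A → ¬C)) ∨ A)):
    ¬((((B ∧ ¬C) ∧ ((C ∧ B) → (B → B))) ∨ (¬A → ¬C)) ∨ A): α-rule — add ¬(((B ∧ ¬C) ∧ ((C ∧ B) → (B → B))) ∨ (¬A → ¬C)), ¬A.
    ¬(((B ∧ ¬C) ∧ ((C ∧ B) → (B → B))) ∨ (¬A → ¬C)): α-rule — add ¬((B ∧ ¬C) ∧ ((C ∧ B) → (B → B))), ¬(¬A → ¬C).
    ¬(¬A → ¬C): α-rule — add ¬A, ¬¬C.
    ¬((B ∧ ¬C) ∧ ((C ∧ B) → (B → B))): β-rule — branch into ¬(B ∧ ¬C)  //  ¬((C ∧ B) → (B → B)).
      branch 1.1 (add ¬(B ∧ ¬C)):
        ¬(B ∧ ¬C): β-rule — branch into ¬B  //  ¬¬C.
          branch 1.1.1 (add ¬B):
            ○ open, literals {A=0, B=0, C=1}.
          branch 1.1.2 (add ¬¬C):
            ○ open, literals {A=0, C=1}.
      branch 1.2 (add ¬((C ∧ B) → (B → B))):
        ¬((C ∧ B) → (B → B)): α-rule — add (C ∧ B), ¬(B → B).
        (C ∧ B): α-rule — add C, B.
        ¬(B → B): α-rule — add B, ¬B.
        × closes — contains both B and ¬B.
  branch 2 (add ¬C):
    ○ open, literals {C=0}.
1 branch closed, 3 open.
Each open branch fixes some atoms; the unmentioned ones are free. Counting distinct full assignments: branch {A=0, B=0, C=1} (none free) contributes 1 new; branch {A=0, C=1} (B) contributes 1 new; branch {C=0} (A, B) contributes 4 new. Total: 6.

6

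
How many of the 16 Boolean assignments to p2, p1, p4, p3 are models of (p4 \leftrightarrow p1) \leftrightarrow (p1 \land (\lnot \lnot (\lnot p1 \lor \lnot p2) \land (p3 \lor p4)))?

Initial set: {((p4 \leftrightarrow p1) \leftrightarrow (p1 \land (\lnot \lnot (\lnot p1 \lor \lnot p2) \land (p3 \lor p4))))}.
((p4 \leftrightarrow p1) \leftrightarrow (p1 \land (\lnot \lnot (\lnot p1 \lor \lnot p2) \land (p3 \lor p4)))): β-rule — branch into (p4 \leftrightarrow p1), (p1 \land (\lnot \lnot (\lnot p1 \lor \lnot p2) \land (p3 \lor p4)))  //  \lnot (p4 \leftrightarrow p1), \lnot (p1 \land (\lnot \lnot (\lnot p1 \lor \lnot p2) \land (p3 \lor p4))).
  branch 1 (add (p4 \leftrightarrow p1), (p1 \land (\lnot \lnot (\lnot p1 \lor \lnot p2) \land (p3 \lor p4)))):
    (p1 \land (\lnot \lnot (\lnot p1 \lor \lnot p2) \land (p3 \lor p4))): α-rule — add p1, (\lnot \lnot (\lnot p1 \lor \lnot p2) \land (p3 \lor p4)).
    (\lnot \lnot (\lnot p1 \lor \lnot p2) \land (p3 \lor p4)): α-rule — add \lnot \lnot (\lnot p1 \lor \lnot p2), (p3 \lor p4).
    \lnot \lnot (\lnot p1 \lor \lnot p2): drop double negation, giving (\lnot p1 \lor \lnot p2).
    (p4 \leftrightarrow p1): β-rule — branch into p4, p1  //  \lnot p4, \lnot p1.
      branch 1.1 (add p4, p1):
        (p3 \lor p4): β-rule — branch into p3  //  p4.
          branch 1.1.1 (add p3):
            (\lnot p1 \lor \lnot p2): β-rule — branch into \lnot p1  //  \lnot p2.
              branch 1.1.1.1 (add \lnot p1):
                × closes — contains both p1 and \lnot p1.
              branch 1.1.1.2 (add \lnot p2):
                ○ open, literals {p1=1, p2=0, p3=1, p4=1}.
          branch 1.1.2 (add p4):
            (\lnot p1 \lor \lnot p2): β-rule — branch into \lnot p1  //  \lnot p2.
              branch 1.1.2.1 (add \lnot p1):
                × closes — contains both p1 and \lnot p1.
              branch 1.1.2.2 (add \lnot p2):
                ○ open, literals {p1=1, p2=0, p4=1}.
      branch 1.2 (add \lnot p4, \lnot p1):
        × closes — contains both p1 and \lnot p1.
  branch 2 (add \lnot (p4 \leftrightarrow p1), \lnot (p1 \land (\lnot \lnot (\lnot p1 \lor \lnot p2) \land (p3 \lor p4)))):
    \lnot (p4 \leftrightarrow p1): β-rule — branch into p4, \lnot p1  //  \lnot p4, p1.
      branch 2.1 (add p4, \lnot p1):
        \lnot (p1 \land (\lnot \lnot (\lnot p1 \lor \lnot p2) \land (p3 \lor p4))): β-rule — branch into \lnot p1  //  \lnot (\lnot \lnot (\lnot p1 \lor \lnot p2) \land (p3 \lor p4)).
          branch 2.1.1 (add \lnot p1):
            ○ open, literals {p1=0, p4=1}.
          branch 2.1.2 (add \lnot (\lnot \lnot (\lnot p1 \lor \lnot p2) \land (p3 \lor p4))):
            \lnot (\lnot \lnot (\lnot p1 \lor \lnot p2) \land (p3 \lor p4)): β-rule — branch into \lnot \lnot \lnot (\lnot p1 \lor \lnot p2)  //  \lnot (p3 \lor p4).
              branch 2.1.2.1 (add \lnot \lnot \lnot (\lnot p1 \lor \lnot p2)):
                \lnot \lnot \lnot (\lnot p1 \lor \lnot p2): drop double negation, giving \lnot (\lnot p1 \lor \lnot p2).
                \lnot (\lnot p1 \lor \lnot p2): α-rule — add \lnot \lnot p1, \lnot \lnot p2.
                × closes — contains both p1 and \lnot p1.
              branch 2.1.2.2 (add \lnot (p3 \lor p4)):
                \lnot (p3 \lor p4): α-rule — add \lnot p3, \lnot p4.
                × closes — contains both p4 and \lnot p4.
      branch 2.2 (add \lnot p4, p1):
        \lnot (p1 \land (\lnot \lnot (\lnot p1 \lor \lnot p2) \land (p3 \lor p4))): β-rule — branch into \lnot p1  //  \lnot (\lnot \lnot (\lnot p1 \lor \lnot p2) \land (p3 \lor p4)).
          branch 2.2.1 (add \lnot p1):
            × closes — contains both p1 and \lnot p1.
          branch 2.2.2 (add \lnot (\lnot \lnot (\lnot p1 \lor \lnot p2) \land (p3 \lor p4))):
            \lnot (\lnot \lnot (\lnot p1 \lor \lnot p2) \land (p3 \lor p4)): β-rule — branch into \lnot \lnot \lnot (\lnot p1 \lor \lnot p2)  //  \lnot (p3 \lor p4).
              branch 2.2.2.1 (add \lnot \lnot \lnot (\lnot p1 \lor \lnot p2)):
                \lnot \lnot \lnot (\lnot p1 \lor \lnot p2): drop double negation, giving \lnot (\lnot p1 \lor \lnot p2).
                \lnot (\lnot p1 \lor \lnot p2): α-rule — add \lnot \lnot p1, \lnot \lnot p2.
                ○ open, literals {p1=1, p2=1, p4=0}.
              branch 2.2.2.2 (add \lnot (p3 \lor p4)):
                \lnot (p3 \lor p4): α-rule — add \lnot p3, \lnot p4.
                ○ open, literals {p1=1, p3=0, p4=0}.
6 branches closed, 5 open.
Each open branch fixes some atoms; the unmentioned ones are free. Counting distinct full assignments: branch {p1=1, p2=0, p3=1, p4=1} (none free) contributes 1 new; branch {p1=1, p2=0, p4=1} (p3) contributes 1 new; branch {p1=0, p4=1} (p2, p3) contributes 4 new; branch {p1=1, p2=1, p4=0} (p3) contributes 2 new; branch {p1=1, p3=0, p4=0} (p2) contributes 1 new. Total: 9.

9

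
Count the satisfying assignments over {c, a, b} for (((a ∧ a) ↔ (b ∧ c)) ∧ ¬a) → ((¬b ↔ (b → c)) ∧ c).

Initial set: {T ((((a ∧ a) ↔ (b ∧ c)) ∧ ¬a) → ((¬b ↔ (b → c)) ∧ c))}.
T ((((a ∧ a) ↔ (b ∧ c)) ∧ ¬a) → ((¬b ↔ (b → c)) ∧ c)): β-rule — branch into F (((a ∧ a) ↔ (b ∧ c)) ∧ ¬a)  //  T ((¬b ↔ (b → c)) ∧ c).
  branch 1 (add F (((a ∧ a) ↔ (b ∧ c)) ∧ ¬a)):
    F (((a ∧ a) ↔ (b ∧ c)) ∧ ¬a): β-rule — branch into F ((a ∧ a) ↔ (b ∧ c))  //  F ¬a.
      branch 1.1 (add F ((a ∧ a) ↔ (b ∧ c))):
        F ((a ∧ a) ↔ (b ∧ c)): β-rule — branch into T (a ∧ a), F (b ∧ c)  //  F (a ∧ a), T (b ∧ c).
          branch 1.1.1 (add T (a ∧ a), F (b ∧ c)):
            T (a ∧ a): α-rule — add T a, T a.
            F (b ∧ c): β-rule — branch into F b  //  F c.
              branch 1.1.1.1 (add F b):
                ○ open, literals {a=1, b=0}.
              branch 1.1.1.2 (add F c):
                ○ open, literals {a=1, c=0}.
          branch 1.1.2 (add F (a ∧ a), T (b ∧ c)):
            T (b ∧ c): α-rule — add T b, T c.
            F (a ∧ a): β-rule — branch into F a  //  F a.
              branch 1.1.2.1 (add F a):
                ○ open, literals {a=0, b=1, c=1}.
              branch 1.1.2.2 (add F a):
                ○ open, literals {a=0, b=1, c=1}.
      branch 1.2 (add F ¬a):
        ○ open, literals {a=1}.
  branch 2 (add T ((¬b ↔ (b → c)) ∧ c)):
    T ((¬b ↔ (b → c)) ∧ c): α-rule — add T (¬b ↔ (b → c)), T c.
    T (¬b ↔ (b → c)): β-rule — branch into T ¬b, T (b → c)  //  F ¬b, F (b → c).
      branch 2.1 (add T ¬b, T (b → c)):
        T (b → c): β-rule — branch into F b  //  T c.
          branch 2.1.1 (add F b):
            ○ open, literals {b=0, c=1}.
          branch 2.1.2 (add T c):
            ○ open, literals {b=0, c=1}.
      branch 2.2 (add F ¬b, F (b → c)):
        F (b → c): α-rule — add T b, F c.
        × closes — contains both c and ¬c.
1 branch closed, 7 open.
Each open branch fixes some atoms; the unmentioned ones are free. Counting distinct full assignments: branch {a=1, b=0} (c) contributes 2 new; branch {a=1, c=0} (b) contributes 1 new; branch {a=0, b=1, c=1} (none free) contributes 1 new; branch {a=0, b=1, c=1} (none free) contributes 0 new; branch {a=1} (c, b) contributes 1 new; branch {b=0, c=1} (a) contributes 1 new; branch {b=0, c=1} (a) contributes 0 new. Total: 6.

6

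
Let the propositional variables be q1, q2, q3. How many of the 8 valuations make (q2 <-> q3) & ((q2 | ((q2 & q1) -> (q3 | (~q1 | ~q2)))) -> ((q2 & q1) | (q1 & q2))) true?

1

Initial set: {((q2 <-> q3) & ((q2 | ((q2 & q1) -> (q3 | (~q1 | ~q2)))) -> ((q2 & q1) | (q1 & q2))))}.
((q2 <-> q3) & ((q2 | ((q2 & q1) -> (q3 | (~q1 | ~q2)))) -> ((q2 & q1) | (q1 & q2)))): α-rule — add (q2 <-> q3), ((q2 | ((q2 & q1) -> (q3 | (~q1 | ~q2)))) -> ((q2 & q1) | (q1 & q2))).
(q2 <-> q3): β-rule — branch into q2, q3  //  ~q2, ~q3.
  branch 1 (add q2, q3):
    ((q2 | ((q2 & q1) -> (q3 | (~q1 | ~q2)))) -> ((q2 & q1) | (q1 & q2))): β-rule — branch into ~(q2 | ((q2 & q1) -> (q3 | (~q1 | ~q2))))  //  ((q2 & q1) | (q1 & q2)).
      branch 1.1 (add ~(q2 | ((q2 & q1) -> (q3 | (~q1 | ~q2))))):
        ~(q2 | ((q2 & q1) -> (q3 | (~q1 | ~q2)))): α-rule — add ~q2, ~((q2 & q1) -> (q3 | (~q1 | ~q2))).
        × closes — contains both q2 and ~q2.
      branch 1.2 (add ((q2 & q1) | (q1 & q2))):
        ((q2 & q1) | (q1 & q2)): β-rule — branch into (q2 & q1)  //  (q1 & q2).
          branch 1.2.1 (add (q2 & q1)):
            (q2 & q1): α-rule — add q2, q1.
            ○ open, literals {q1=1, q2=1, q3=1}.
          branch 1.2.2 (add (q1 & q2)):
            (q1 & q2): α-rule — add q1, q2.
            ○ open, literals {q1=1, q2=1, q3=1}.
  branch 2 (add ~q2, ~q3):
    ((q2 | ((q2 & q1) -> (q3 | (~q1 | ~q2)))) -> ((q2 & q1) | (q1 & q2))): β-rule — branch into ~(q2 | ((q2 & q1) -> (q3 | (~q1 | ~q2))))  //  ((q2 & q1) | (q1 & q2)).
      branch 2.1 (add ~(q2 | ((q2 & q1) -> (q3 | (~q1 | ~q2))))):
        ~(q2 | ((q2 & q1) -> (q3 | (~q1 | ~q2)))): α-rule — add ~q2, ~((q2 & q1) -> (q3 | (~q1 | ~q2))).
        ~((q2 & q1) -> (q3 | (~q1 | ~q2))): α-rule — add (q2 & q1), ~(q3 | (~q1 | ~q2)).
        (q2 & q1): α-rule — add q2, q1.
        × closes — contains both q2 and ~q2.
      branch 2.2 (add ((q2 & q1) | (q1 & q2))):
        ((q2 & q1) | (q1 & q2)): β-rule — branch into (q2 & q1)  //  (q1 & q2).
          branch 2.2.1 (add (q2 & q1)):
            (q2 & q1): α-rule — add q2, q1.
            × closes — contains both q2 and ~q2.
          branch 2.2.2 (add (q1 & q2)):
            (q1 & q2): α-rule — add q1, q2.
            × closes — contains both q2 and ~q2.
4 branches closed, 2 open.
Each open branch fixes some atoms; the unmentioned ones are free. Counting distinct full assignments: branch {q1=1, q2=1, q3=1} (none free) contributes 1 new; branch {q1=1, q2=1, q3=1} (none free) contributes 0 new. Total: 1.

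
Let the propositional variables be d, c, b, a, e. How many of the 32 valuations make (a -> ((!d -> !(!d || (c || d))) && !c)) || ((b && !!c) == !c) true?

Initial set: {T ((a -> ((!d -> !(!d || (c || d))) && !c)) || ((b && !!c) == !c))}.
T ((a -> ((!d -> !(!d || (c || d))) && !c)) || ((b && !!c) == !c)): β-rule — branch into T (a -> ((!d -> !(!d || (c || d))) && !c))  //  T ((b && !!c) == !c).
  branch 1 (add T (a -> ((!d -> !(!d || (c || d))) && !c))):
    T (a -> ((!d -> !(!d || (c || d))) && !c)): β-rule — branch into F a  //  T ((!d -> !(!d || (c || d))) && !c).
      branch 1.1 (add F a):
        ○ open, literals {a=F}.
      branch 1.2 (add T ((!d -> !(!d || (c || d))) && !c)):
        T ((!d -> !(!d || (c || d))) && !c): α-rule — add T (!d -> !(!d || (c || d))), T !c.
        T (!d -> !(!d || (c || d))): β-rule — branch into F !d  //  T !(!d || (c || d)).
          branch 1.2.1 (add F !d):
            ○ open, literals {c=F, d=T}.
          branch 1.2.2 (add T !(!d || (c || d))):
            T !(!d || (c || d)): α-rule — add F !d, F (c || d).
            F (c || d): α-rule — add F c, F d.
            × closes — contains both d and !d.
  branch 2 (add T ((b && !!c) == !c)):
    T ((b && !!c) == !c): β-rule — branch into T (b && !!c), T !c  //  F (b && !!c), F !c.
      branch 2.1 (add T (b && !!c), T !c):
        T (b && !!c): α-rule — add T b, T !!c.
        T !!c: drop double negation, giving T c.
        × closes — contains both c and !c.
      branch 2.2 (add F (b && !!c), F !c):
        F (b && !!c): β-rule — branch into F b  //  F !!c.
          branch 2.2.1 (add F b):
            ○ open, literals {b=F, c=T}.
          branch 2.2.2 (add F !!c):
            F !!c: drop double negation, giving F c.
            × closes — contains both c and !c.
3 branches closed, 3 open.
Each open branch fixes some atoms; the unmentioned ones are free. Counting distinct full assignments: branch {a=F} (d, c, b, e) contributes 16 new; branch {c=F, d=T} (b, a, e) contributes 4 new; branch {b=F, c=T} (d, a, e) contributes 4 new. Total: 24.

24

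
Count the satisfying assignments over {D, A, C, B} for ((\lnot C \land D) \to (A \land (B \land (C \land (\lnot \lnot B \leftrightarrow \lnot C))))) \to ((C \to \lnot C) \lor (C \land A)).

12

Initial set: {(((\lnot C \land D) \to (A \land (B \land (C \land (\lnot \lnot B \leftrightarrow \lnot C))))) \to ((C \to \lnot C) \lor (C \land A)))}.
(((\lnot C \land D) \to (A \land (B \land (C \land (\lnot \lnot B \leftrightarrow \lnot C))))) \to ((C \to \lnot C) \lor (C \land A))): β-rule — branch into \lnot ((\lnot C \land D) \to (A \land (B \land (C \land (\lnot \lnot B \leftrightarrow \lnot C)))))  //  ((C \to \lnot C) \lor (C \land A)).
  branch 1 (add \lnot ((\lnot C \land D) \to (A \land (B \land (C \land (\lnot \lnot B \leftrightarrow \lnot C)))))):
    \lnot ((\lnot C \land D) \to (A \land (B \land (C \land (\lnot \lnot B \leftrightarrow \lnot C))))): α-rule — add (\lnot C \land D), \lnot (A \land (B \land (C \land (\lnot \lnot B \leftrightarrow \lnot C)))).
    (\lnot C \land D): α-rule — add \lnot C, D.
    \lnot (A \land (B \land (C \land (\lnot \lnot B \leftrightarrow \lnot C)))): β-rule — branch into \lnot A  //  \lnot (B \land (C \land (\lnot \lnot B \leftrightarrow \lnot C))).
      branch 1.1 (add \lnot A):
        ○ open, literals {A=0, C=0, D=1}.
      branch 1.2 (add \lnot (B \land (C \land (\lnot \lnot B \leftrightarrow \lnot C)))):
        \lnot (B \land (C \land (\lnot \lnot B \leftrightarrow \lnot C))): β-rule — branch into \lnot B  //  \lnot (C \land (\lnot \lnot B \leftrightarrow \lnot C)).
          branch 1.2.1 (add \lnot B):
            ○ open, literals {B=0, C=0, D=1}.
          branch 1.2.2 (add \lnot (C \land (\lnot \lnot B \leftrightarrow \lnot C))):
            \lnot (C \land (\lnot \lnot B \leftrightarrow \lnot C)): β-rule — branch into \lnot C  //  \lnot (\lnot \lnot B \leftrightarrow \lnot C).
              branch 1.2.2.1 (add \lnot C):
                ○ open, literals {C=0, D=1}.
              branch 1.2.2.2 (add \lnot (\lnot \lnot B \leftrightarrow \lnot C)):
                \lnot (\lnot \lnot B \leftrightarrow \lnot C): β-rule — branch into \lnot \lnot B, \lnot \lnot C  //  \lnot \lnot \lnot B, \lnot C.
                  branch 1.2.2.2.1 (add \lnot \lnot B, \lnot \lnot C):
                    × closes — contains both C and \lnot C.
                  branch 1.2.2.2.2 (add \lnot \lnot \lnot B, \lnot C):
                    \lnot \lnot \lnot B: drop double negation, giving \lnot B.
                    ○ open, literals {B=0, C=0, D=1}.
  branch 2 (add ((C \to \lnot C) \lor (C \land A))):
    ((C \to \lnot C) \lor (C \land A)): β-rule — branch into (C \to \lnot C)  //  (C \land A).
      branch 2.1 (add (C \to \lnot C)):
        (C \to \lnot C): β-rule — branch into \lnot C  //  \lnot C.
          branch 2.1.1 (add \lnot C):
            ○ open, literals {C=0}.
          branch 2.1.2 (add \lnot C):
            ○ open, literals {C=0}.
      branch 2.2 (add (C \land A)):
        (C \land A): α-rule — add C, A.
        ○ open, literals {A=1, C=1}.
1 branch closed, 7 open.
Each open branch fixes some atoms; the unmentioned ones are free. Counting distinct full assignments: branch {A=0, C=0, D=1} (B) contributes 2 new; branch {B=0, C=0, D=1} (A) contributes 1 new; branch {C=0, D=1} (A, B) contributes 1 new; branch {B=0, C=0, D=1} (A) contributes 0 new; branch {C=0} (D, A, B) contributes 4 new; branch {C=0} (D, A, B) contributes 0 new; branch {A=1, C=1} (D, B) contributes 4 new. Total: 12.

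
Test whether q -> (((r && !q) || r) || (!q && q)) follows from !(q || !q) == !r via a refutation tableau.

Initial set: {(!(q || !q) == !r); !(q -> (((r && !q) || r) || (!q && q)))}.
!(q -> (((r && !q) || r) || (!q && q))): α-rule — add q, !(((r && !q) || r) || (!q && q)).
!(((r && !q) || r) || (!q && q)): α-rule — add !((r && !q) || r), !(!q && q).
!((r && !q) || r): α-rule — add !(r && !q), !r.
(!(q || !q) == !r): β-rule — branch into !(q || !q), !r  //  !!(q || !q), !!r.
  branch 1 (add !(q || !q), !r):
    !(q || !q): α-rule — add !q, !!q.
    × closes — contains both q and !q.
  branch 2 (add !!(q || !q), !!r):
    × closes — contains both r and !r.
All 2 branches close.
Every branch closed, so the premises entail the conclusion.

Yes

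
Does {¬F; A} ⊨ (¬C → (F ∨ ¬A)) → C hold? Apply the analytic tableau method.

Initial set: {¬F; A; ¬((¬C → (F ∨ ¬A)) → C)}.
¬((¬C → (F ∨ ¬A)) → C): α-rule — add (¬C → (F ∨ ¬A)), ¬C.
(¬C → (F ∨ ¬A)): β-rule — branch into ¬¬C  //  (F ∨ ¬A).
  branch 1 (add ¬¬C):
    × closes — contains both C and ¬C.
  branch 2 (add (F ∨ ¬A)):
    (F ∨ ¬A): β-rule — branch into F  //  ¬A.
      branch 2.1 (add F):
        × closes — contains both F and ¬F.
      branch 2.2 (add ¬A):
        × closes — contains both A and ¬A.
All 3 branches close.
Every branch closed, so the premises entail the conclusion.

Yes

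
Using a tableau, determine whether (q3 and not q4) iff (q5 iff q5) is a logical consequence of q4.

No

Initial set: {T q4; F ((q3 and not q4) iff (q5 iff q5))}.
F ((q3 and not q4) iff (q5 iff q5)): β-rule — branch into T (q3 and not q4), F (q5 iff q5)  //  F (q3 and not q4), T (q5 iff q5).
  branch 1 (add T (q3 and not q4), F (q5 iff q5)):
    T (q3 and not q4): α-rule — add T q3, T not q4.
    × closes — contains both q4 and not q4.
  branch 2 (add F (q3 and not q4), T (q5 iff q5)):
    F (q3 and not q4): β-rule — branch into F q3  //  F not q4.
      branch 2.1 (add F q3):
        T (q5 iff q5): β-rule — branch into T q5, T q5  //  F q5, F q5.
          branch 2.1.1 (add T q5, T q5):
            ○ open, literals {q3=F, q4=T, q5=T}.
          branch 2.1.2 (add F q5, F q5):
            ○ open, literals {q3=F, q4=T, q5=F}.
      branch 2.2 (add F not q4):
        T (q5 iff q5): β-rule — branch into T q5, T q5  //  F q5, F q5.
          branch 2.2.1 (add T q5, T q5):
            ○ open, literals {q4=T, q5=T}.
          branch 2.2.2 (add F q5, F q5):
            ○ open, literals {q4=T, q5=F}.
1 branch closed, 4 open.
An open branch gives a countermodel: q3=F, q4=T, q5=T (unmentioned atoms arbitrary); the premises hold there but the conclusion fails.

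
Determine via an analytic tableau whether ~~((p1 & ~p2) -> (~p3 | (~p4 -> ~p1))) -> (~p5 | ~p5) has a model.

Initial set: {(~~((p1 & ~p2) -> (~p3 | (~p4 -> ~p1))) -> (~p5 | ~p5))}.
(~~((p1 & ~p2) -> (~p3 | (~p4 -> ~p1))) -> (~p5 | ~p5)): β-rule — branch into ~~~((p1 & ~p2) -> (~p3 | (~p4 -> ~p1)))  //  (~p5 | ~p5).
  branch 1 (add ~~~((p1 & ~p2) -> (~p3 | (~p4 -> ~p1)))):
    ~~~((p1 & ~p2) -> (~p3 | (~p4 -> ~p1))): drop double negation, giving ~((p1 & ~p2) -> (~p3 | (~p4 -> ~p1))).
    ~((p1 & ~p2) -> (~p3 | (~p4 -> ~p1))): α-rule — add (p1 & ~p2), ~(~p3 | (~p4 -> ~p1)).
    (p1 & ~p2): α-rule — add p1, ~p2.
    ~(~p3 | (~p4 -> ~p1)): α-rule — add ~~p3, ~(~p4 -> ~p1).
    ~(~p4 -> ~p1): α-rule — add ~p4, ~~p1.
    ○ open, literals {p1=T, p2=F, p3=T, p4=F}.
  branch 2 (add (~p5 | ~p5)):
    (~p5 | ~p5): β-rule — branch into ~p5  //  ~p5.
      branch 2.1 (add ~p5):
        ○ open, literals {p5=F}.
      branch 2.2 (add ~p5):
        ○ open, literals {p5=F}.
0 branches closed, 3 open.
An open branch gives a satisfying assignment: p1=T, p2=F, p3=T, p4=F.

Satisfiable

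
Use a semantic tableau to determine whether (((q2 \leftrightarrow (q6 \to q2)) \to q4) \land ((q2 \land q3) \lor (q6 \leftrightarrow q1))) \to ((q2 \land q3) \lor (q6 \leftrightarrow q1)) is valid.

Assume the negation and expand:
Initial set: {\lnot ((((q2 \leftrightarrow (q6 \to q2)) \to q4) \land ((q2 \land q3) \lor (q6 \leftrightarrow q1))) \to ((q2 \land q3) \lor (q6 \leftrightarrow q1)))}.
\lnot ((((q2 \leftrightarrow (q6 \to q2)) \to q4) \land ((q2 \land q3) \lor (q6 \leftrightarrow q1))) \to ((q2 \land q3) \lor (q6 \leftrightarrow q1))): α-rule — add (((q2 \leftrightarrow (q6 \to q2)) \to q4) \land ((q2 \land q3) \lor (q6 \leftrightarrow q1))), \lnot ((q2 \land q3) \lor (q6 \leftrightarrow q1)).
(((q2 \leftrightarrow (q6 \to q2)) \to q4) \land ((q2 \land q3) \lor (q6 \leftrightarrow q1))): α-rule — add ((q2 \leftrightarrow (q6 \to q2)) \to q4), ((q2 \land q3) \lor (q6 \leftrightarrow q1)).
\lnot ((q2 \land q3) \lor (q6 \leftrightarrow q1)): α-rule — add \lnot (q2 \land q3), \lnot (q6 \leftrightarrow q1).
((q2 \leftrightarrow (q6 \to q2)) \to q4): β-rule — branch into \lnot (q2 \leftrightarrow (q6 \to q2))  //  q4.
  branch 1 (add \lnot (q2 \leftrightarrow (q6 \to q2))):
    ((q2 \land q3) \lor (q6 \leftrightarrow q1)): β-rule — branch into (q2 \land q3)  //  (q6 \leftrightarrow q1).
      branch 1.1 (add (q2 \land q3)):
        (q2 \land q3): α-rule — add q2, q3.
        \lnot (q2 \land q3): β-rule — branch into \lnot q2  //  \lnot q3.
          branch 1.1.1 (add \lnot q2):
            × closes — contains both q2 and \lnot q2.
          branch 1.1.2 (add \lnot q3):
            × closes — contains both q3 and \lnot q3.
      branch 1.2 (add (q6 \leftrightarrow q1)):
        \lnot (q2 \land q3): β-rule — branch into \lnot q2  //  \lnot q3.
          branch 1.2.1 (add \lnot q2):
            \lnot (q6 \leftrightarrow q1): β-rule — branch into q6, \lnot q1  //  \lnot q6, q1.
              branch 1.2.1.1 (add q6, \lnot q1):
                \lnot (q2 \leftrightarrow (q6 \to q2)): β-rule — branch into q2, \lnot (q6 \to q2)  //  \lnot q2, (q6 \to q2).
                  branch 1.2.1.1.1 (add q2, \lnot (q6 \to q2)):
                    × closes — contains both q2 and \lnot q2.
                  branch 1.2.1.1.2 (add \lnot q2, (q6 \to q2)):
                    (q6 \leftrightarrow q1): β-rule — branch into q6, q1  //  \lnot q6, \lnot q1.
                      branch 1.2.1.1.2.1 (add q6, q1):
                        × closes — contains both q1 and \lnot q1.
                      branch 1.2.1.1.2.2 (add \lnot q6, \lnot q1):
                        × closes — contains both q6 and \lnot q6.
              branch 1.2.1.2 (add \lnot q6, q1):
                \lnot (q2 \leftrightarrow (q6 \to q2)): β-rule — branch into q2, \lnot (q6 \to q2)  //  \lnot q2, (q6 \to q2).
                  branch 1.2.1.2.1 (add q2, \lnot (q6 \to q2)):
                    × closes — contains both q2 and \lnot q2.
                  branch 1.2.1.2.2 (add \lnot q2, (q6 \to q2)):
                    (q6 \leftrightarrow q1): β-rule — branch into q6, q1  //  \lnot q6, \lnot q1.
                      branch 1.2.1.2.2.1 (add q6, q1):
                        × closes — contains both q6 and \lnot q6.
                      branch 1.2.1.2.2.2 (add \lnot q6, \lnot q1):
                        × closes — contains both q1 and \lnot q1.
          branch 1.2.2 (add \lnot q3):
            \lnot (q6 \leftrightarrow q1): β-rule — branch into q6, \lnot q1  //  \lnot q6, q1.
              branch 1.2.2.1 (add q6, \lnot q1):
                \lnot (q2 \leftrightarrow (q6 \to q2)): β-rule — branch into q2, \lnot (q6 \to q2)  //  \lnot q2, (q6 \to q2).
                  branch 1.2.2.1.1 (add q2, \lnot (q6 \to q2)):
                    \lnot (q6 \to q2): α-rule — add q6, \lnot q2.
                    × closes — contains both q2 and \lnot q2.
                  branch 1.2.2.1.2 (add \lnot q2, (q6 \to q2)):
                    (q6 \leftrightarrow q1): β-rule — branch into q6, q1  //  \lnot q6, \lnot q1.
                      branch 1.2.2.1.2.1 (add q6, q1):
                        × closes — contains both q1 and \lnot q1.
                      branch 1.2.2.1.2.2 (add \lnot q6, \lnot q1):
                        × closes — contains both q6 and \lnot q6.
              branch 1.2.2.2 (add \lnot q6, q1):
                \lnot (q2 \leftrightarrow (q6 \to q2)): β-rule — branch into q2, \lnot (q6 \to q2)  //  \lnot q2, (q6 \to q2).
                  branch 1.2.2.2.1 (add q2, \lnot (q6 \to q2)):
                    \lnot (q6 \to q2): α-rule — add q6, \lnot q2.
                    × closes — contains both q6 and \lnot q6.
                  branch 1.2.2.2.2 (add \lnot q2, (q6 \to q2)):
                    (q6 \leftrightarrow q1): β-rule — branch into q6, q1  //  \lnot q6, \lnot q1.
                      branch 1.2.2.2.2.1 (add q6, q1):
                        × closes — contains both q6 and \lnot q6.
                      branch 1.2.2.2.2.2 (add \lnot q6, \lnot q1):
                        × closes — contains both q1 and \lnot q1.
  branch 2 (add q4):
    ((q2 \land q3) \lor (q6 \leftrightarrow q1)): β-rule — branch into (q2 \land q3)  //  (q6 \leftrightarrow q1).
      branch 2.1 (add (q2 \land q3)):
        (q2 \land q3): α-rule — add q2, q3.
        \lnot (q2 \land q3): β-rule — branch into \lnot q2  //  \lnot q3.
          branch 2.1.1 (add \lnot q2):
            × closes — contains both q2 and \lnot q2.
          branch 2.1.2 (add \lnot q3):
            × closes — contains both q3 and \lnot q3.
      branch 2.2 (add (q6 \leftrightarrow q1)):
        \lnot (q2 \land q3): β-rule — branch into \lnot q2  //  \lnot q3.
          branch 2.2.1 (add \lnot q2):
            \lnot (q6 \leftrightarrow q1): β-rule — branch into q6, \lnot q1  //  \lnot q6, q1.
              branch 2.2.1.1 (add q6, \lnot q1):
                (q6 \leftrightarrow q1): β-rule — branch into q6, q1  //  \lnot q6, \lnot q1.
                  branch 2.2.1.1.1 (add q6, q1):
                    × closes — contains both q1 and \lnot q1.
                  branch 2.2.1.1.2 (add \lnot q6, \lnot q1):
                    × closes — contains both q6 and \lnot q6.
              branch 2.2.1.2 (add \lnot q6, q1):
                (q6 \leftrightarrow q1): β-rule — branch into q6, q1  //  \lnot q6, \lnot q1.
                  branch 2.2.1.2.1 (add q6, q1):
                    × closes — contains both q6 and \lnot q6.
                  branch 2.2.1.2.2 (add \lnot q6, \lnot q1):
                    × closes — contains both q1 and \lnot q1.
          branch 2.2.2 (add \lnot q3):
            \lnot (q6 \leftrightarrow q1): β-rule — branch into q6, \lnot q1  //  \lnot q6, q1.
              branch 2.2.2.1 (add q6, \lnot q1):
                (q6 \leftrightarrow q1): β-rule — branch into q6, q1  //  \lnot q6, \lnot q1.
                  branch 2.2.2.1.1 (add q6, q1):
                    × closes — contains both q1 and \lnot q1.
                  branch 2.2.2.1.2 (add \lnot q6, \lnot q1):
                    × closes — contains both q6 and \lnot q6.
              branch 2.2.2.2 (add \lnot q6, q1):
                (q6 \leftrightarrow q1): β-rule — branch into q6, q1  //  \lnot q6, \lnot q1.
                  branch 2.2.2.2.1 (add q6, q1):
                    × closes — contains both q6 and \lnot q6.
                  branch 2.2.2.2.2 (add \lnot q6, \lnot q1):
                    × closes — contains both q1 and \lnot q1.
All 24 branches close.
Every branch closed, so the negation is unsatisfiable and the formula is valid.

Valid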